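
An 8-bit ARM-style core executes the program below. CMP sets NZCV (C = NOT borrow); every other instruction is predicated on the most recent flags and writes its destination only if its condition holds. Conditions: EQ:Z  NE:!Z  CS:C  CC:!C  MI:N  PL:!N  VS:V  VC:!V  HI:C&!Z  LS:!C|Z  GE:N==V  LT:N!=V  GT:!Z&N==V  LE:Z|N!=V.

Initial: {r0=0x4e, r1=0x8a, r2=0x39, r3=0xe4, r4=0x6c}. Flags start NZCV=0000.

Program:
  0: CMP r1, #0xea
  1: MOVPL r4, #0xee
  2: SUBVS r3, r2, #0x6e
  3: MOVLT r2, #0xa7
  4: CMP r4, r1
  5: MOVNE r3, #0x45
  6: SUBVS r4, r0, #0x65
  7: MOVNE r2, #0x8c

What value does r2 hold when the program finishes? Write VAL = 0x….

0: ✓ CMP  NZCV=1000
1: · MOVPL
2: · SUBVS
3: ✓ MOVLT  r2←0xa7
4: ✓ CMP  NZCV=1001
5: ✓ MOVNE  r3←0x45
6: ✓ SUBVS  r4←0xe9
7: ✓ MOVNE  r2←0x8c

VAL = 0x8c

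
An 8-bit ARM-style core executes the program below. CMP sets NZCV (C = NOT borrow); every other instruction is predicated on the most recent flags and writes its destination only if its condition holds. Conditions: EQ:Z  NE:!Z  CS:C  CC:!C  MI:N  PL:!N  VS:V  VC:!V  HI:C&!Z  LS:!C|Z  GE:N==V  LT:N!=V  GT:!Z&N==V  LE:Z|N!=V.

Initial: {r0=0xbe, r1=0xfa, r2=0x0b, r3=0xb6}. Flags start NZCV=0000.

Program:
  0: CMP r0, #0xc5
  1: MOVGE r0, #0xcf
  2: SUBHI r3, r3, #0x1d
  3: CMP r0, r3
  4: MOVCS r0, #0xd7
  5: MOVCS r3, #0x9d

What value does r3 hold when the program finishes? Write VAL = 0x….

0: ✓ CMP  NZCV=1000
1: · MOVGE
2: · SUBHI
3: ✓ CMP  NZCV=0010
4: ✓ MOVCS  r0←0xd7
5: ✓ MOVCS  r3←0x9d

VAL = 0x9d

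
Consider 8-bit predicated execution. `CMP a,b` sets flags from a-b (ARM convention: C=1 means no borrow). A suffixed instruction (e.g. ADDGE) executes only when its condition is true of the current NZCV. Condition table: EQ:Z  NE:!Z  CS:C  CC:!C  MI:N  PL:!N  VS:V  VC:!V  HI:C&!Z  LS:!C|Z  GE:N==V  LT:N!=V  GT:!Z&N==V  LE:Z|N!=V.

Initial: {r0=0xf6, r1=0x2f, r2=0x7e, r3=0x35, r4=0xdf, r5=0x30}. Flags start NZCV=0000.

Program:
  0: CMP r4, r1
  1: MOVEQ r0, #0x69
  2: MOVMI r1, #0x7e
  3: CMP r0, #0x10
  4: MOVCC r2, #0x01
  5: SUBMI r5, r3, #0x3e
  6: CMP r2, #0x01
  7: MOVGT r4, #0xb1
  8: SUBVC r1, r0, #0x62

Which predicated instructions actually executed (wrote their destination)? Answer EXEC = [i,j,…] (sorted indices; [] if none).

EXEC = [2,5,7,8]

0: ✓ CMP  NZCV=1010
1: · MOVEQ
2: ✓ MOVMI  r1←0x7e
3: ✓ CMP  NZCV=1010
4: · MOVCC
5: ✓ SUBMI  r5←0xf7
6: ✓ CMP  NZCV=0010
7: ✓ MOVGT  r4←0xb1
8: ✓ SUBVC  r1←0x94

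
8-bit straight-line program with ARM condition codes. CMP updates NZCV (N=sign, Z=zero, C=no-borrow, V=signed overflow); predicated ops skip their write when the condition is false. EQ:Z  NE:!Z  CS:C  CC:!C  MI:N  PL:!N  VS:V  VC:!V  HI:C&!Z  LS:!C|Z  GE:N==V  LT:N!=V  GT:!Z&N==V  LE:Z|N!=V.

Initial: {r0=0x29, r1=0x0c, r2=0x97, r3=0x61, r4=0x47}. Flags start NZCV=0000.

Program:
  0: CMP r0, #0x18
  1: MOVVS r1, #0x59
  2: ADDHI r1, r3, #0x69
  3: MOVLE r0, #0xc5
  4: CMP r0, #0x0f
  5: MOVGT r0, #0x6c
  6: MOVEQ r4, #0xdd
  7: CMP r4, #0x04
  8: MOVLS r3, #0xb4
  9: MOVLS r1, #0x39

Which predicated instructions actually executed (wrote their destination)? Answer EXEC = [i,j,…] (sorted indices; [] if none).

EXEC = [2,5]

[0] flags=0010 → (cmp)
[1] flags=0010 VS?F → skip
[2] flags=0010 HI?T → r1=0xca
[3] flags=0010 LE?F → skip
[4] flags=0010 → (cmp)
[5] flags=0010 GT?T → r0=0x6c
[6] flags=0010 EQ?F → skip
[7] flags=0010 → (cmp)
[8] flags=0010 LS?F → skip
[9] flags=0010 LS?F → skip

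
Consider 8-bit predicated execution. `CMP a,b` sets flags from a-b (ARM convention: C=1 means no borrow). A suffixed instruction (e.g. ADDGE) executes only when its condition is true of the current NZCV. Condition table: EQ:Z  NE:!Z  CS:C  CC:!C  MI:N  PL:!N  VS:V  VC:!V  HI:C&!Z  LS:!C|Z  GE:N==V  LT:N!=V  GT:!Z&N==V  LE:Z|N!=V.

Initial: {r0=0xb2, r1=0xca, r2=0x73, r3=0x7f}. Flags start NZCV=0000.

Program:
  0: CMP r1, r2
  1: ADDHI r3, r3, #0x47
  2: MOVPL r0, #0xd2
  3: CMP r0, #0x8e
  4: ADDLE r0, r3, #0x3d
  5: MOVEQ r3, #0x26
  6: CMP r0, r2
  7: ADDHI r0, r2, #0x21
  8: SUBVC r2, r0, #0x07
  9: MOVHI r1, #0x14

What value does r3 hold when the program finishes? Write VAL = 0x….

[0] flags=0011 → (cmp)
[1] flags=0011 HI?T → r3=0xc6
[2] flags=0011 PL?T → r0=0xd2
[3] flags=0010 → (cmp)
[4] flags=0010 LE?F → skip
[5] flags=0010 EQ?F → skip
[6] flags=0011 → (cmp)
[7] flags=0011 HI?T → r0=0x94
[8] flags=0011 VC?F → skip
[9] flags=0011 HI?T → r1=0x14

VAL = 0xc6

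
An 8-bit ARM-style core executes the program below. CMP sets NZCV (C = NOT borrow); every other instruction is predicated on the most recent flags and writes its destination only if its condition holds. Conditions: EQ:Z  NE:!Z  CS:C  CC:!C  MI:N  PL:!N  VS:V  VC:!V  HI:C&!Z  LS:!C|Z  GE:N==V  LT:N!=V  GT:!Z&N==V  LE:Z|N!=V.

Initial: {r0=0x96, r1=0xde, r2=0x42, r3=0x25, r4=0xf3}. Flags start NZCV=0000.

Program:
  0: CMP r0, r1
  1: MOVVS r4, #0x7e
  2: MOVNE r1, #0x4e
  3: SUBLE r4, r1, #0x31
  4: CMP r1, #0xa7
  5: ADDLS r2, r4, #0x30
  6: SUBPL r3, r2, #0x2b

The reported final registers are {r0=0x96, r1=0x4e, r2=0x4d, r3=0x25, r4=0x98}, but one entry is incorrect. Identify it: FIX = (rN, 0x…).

FIX = (r4, 0x1d)

[0] flags=1000 → (cmp)
[1] flags=1000 VS?F → skip
[2] flags=1000 NE?T → r1=0x4e
[3] flags=1000 LE?T → r4=0x1d
[4] flags=1001 → (cmp)
[5] flags=1001 LS?T → r2=0x4d
[6] flags=1001 PL?F → skip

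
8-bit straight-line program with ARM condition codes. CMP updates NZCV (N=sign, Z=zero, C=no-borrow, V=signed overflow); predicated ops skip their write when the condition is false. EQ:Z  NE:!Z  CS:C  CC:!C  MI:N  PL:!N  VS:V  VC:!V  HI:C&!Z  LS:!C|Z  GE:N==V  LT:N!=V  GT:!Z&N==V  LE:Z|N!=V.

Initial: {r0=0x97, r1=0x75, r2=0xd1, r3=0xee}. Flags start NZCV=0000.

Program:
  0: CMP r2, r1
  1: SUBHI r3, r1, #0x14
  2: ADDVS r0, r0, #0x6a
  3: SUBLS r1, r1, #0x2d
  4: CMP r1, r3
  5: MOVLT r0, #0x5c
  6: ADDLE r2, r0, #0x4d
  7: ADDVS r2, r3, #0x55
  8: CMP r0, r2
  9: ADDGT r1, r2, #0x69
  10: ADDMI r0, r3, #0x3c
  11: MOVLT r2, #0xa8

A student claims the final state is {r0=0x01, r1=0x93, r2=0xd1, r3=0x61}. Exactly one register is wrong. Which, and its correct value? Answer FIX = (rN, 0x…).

FIX = (r1, 0x3a)

[0] flags=0011 → (cmp)
[1] flags=0011 HI?T → r3=0x61
[2] flags=0011 VS?T → r0=0x01
[3] flags=0011 LS?F → skip
[4] flags=0010 → (cmp)
[5] flags=0010 LT?F → skip
[6] flags=0010 LE?F → skip
[7] flags=0010 VS?F → skip
[8] flags=0000 → (cmp)
[9] flags=0000 GT?T → r1=0x3a
[10] flags=0000 MI?F → skip
[11] flags=0000 LT?F → skip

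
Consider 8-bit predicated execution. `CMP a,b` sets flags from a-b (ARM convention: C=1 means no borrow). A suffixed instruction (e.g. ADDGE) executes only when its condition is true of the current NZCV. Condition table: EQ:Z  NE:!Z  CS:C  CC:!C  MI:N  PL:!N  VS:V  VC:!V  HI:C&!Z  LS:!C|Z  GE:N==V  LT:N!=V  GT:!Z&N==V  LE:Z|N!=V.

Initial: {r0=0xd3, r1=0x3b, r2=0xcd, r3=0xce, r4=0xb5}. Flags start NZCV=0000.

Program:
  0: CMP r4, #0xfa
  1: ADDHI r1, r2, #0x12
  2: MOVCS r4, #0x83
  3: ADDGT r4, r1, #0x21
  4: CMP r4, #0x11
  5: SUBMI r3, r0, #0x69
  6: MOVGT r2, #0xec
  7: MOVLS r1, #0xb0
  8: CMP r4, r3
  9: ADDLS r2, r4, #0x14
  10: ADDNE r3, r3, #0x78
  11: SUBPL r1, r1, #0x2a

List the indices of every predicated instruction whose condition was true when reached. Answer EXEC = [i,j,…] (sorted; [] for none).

0: ✓ CMP  NZCV=1000
1: · ADDHI
2: · MOVCS
3: · ADDGT
4: ✓ CMP  NZCV=1010
5: ✓ SUBMI  r3←0x6a
6: · MOVGT
7: · MOVLS
8: ✓ CMP  NZCV=0011
9: · ADDLS
10: ✓ ADDNE  r3←0xe2
11: ✓ SUBPL  r1←0x11

EXEC = [5,10,11]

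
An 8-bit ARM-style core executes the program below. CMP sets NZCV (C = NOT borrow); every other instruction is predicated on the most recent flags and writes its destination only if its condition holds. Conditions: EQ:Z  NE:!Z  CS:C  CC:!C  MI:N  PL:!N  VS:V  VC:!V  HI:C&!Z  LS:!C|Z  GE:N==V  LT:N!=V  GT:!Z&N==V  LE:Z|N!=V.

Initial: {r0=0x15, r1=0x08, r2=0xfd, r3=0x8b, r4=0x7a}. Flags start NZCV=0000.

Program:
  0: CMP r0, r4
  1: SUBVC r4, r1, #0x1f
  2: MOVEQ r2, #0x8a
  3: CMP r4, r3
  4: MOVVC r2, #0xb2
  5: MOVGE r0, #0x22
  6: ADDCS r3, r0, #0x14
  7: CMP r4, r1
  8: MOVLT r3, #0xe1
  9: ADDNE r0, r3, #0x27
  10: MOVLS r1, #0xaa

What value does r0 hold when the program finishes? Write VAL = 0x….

[0] flags=1000 → (cmp)
[1] flags=1000 VC?T → r4=0xe9
[2] flags=1000 EQ?F → skip
[3] flags=0010 → (cmp)
[4] flags=0010 VC?T → r2=0xb2
[5] flags=0010 GE?T → r0=0x22
[6] flags=0010 CS?T → r3=0x36
[7] flags=1010 → (cmp)
[8] flags=1010 LT?T → r3=0xe1
[9] flags=1010 NE?T → r0=0x08
[10] flags=1010 LS?F → skip

VAL = 0x08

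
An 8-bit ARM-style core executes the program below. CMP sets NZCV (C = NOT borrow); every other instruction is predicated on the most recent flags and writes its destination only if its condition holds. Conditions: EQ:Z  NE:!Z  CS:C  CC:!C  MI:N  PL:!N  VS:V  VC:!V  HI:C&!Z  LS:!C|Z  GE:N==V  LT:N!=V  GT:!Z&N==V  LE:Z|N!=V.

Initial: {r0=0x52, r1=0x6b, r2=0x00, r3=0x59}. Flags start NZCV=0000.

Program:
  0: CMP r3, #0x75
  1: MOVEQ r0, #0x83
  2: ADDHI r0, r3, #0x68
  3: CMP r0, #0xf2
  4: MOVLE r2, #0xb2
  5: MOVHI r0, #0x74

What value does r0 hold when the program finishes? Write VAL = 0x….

[0] flags=1000 → (cmp)
[1] flags=1000 EQ?F → skip
[2] flags=1000 HI?F → skip
[3] flags=0000 → (cmp)
[4] flags=0000 LE?F → skip
[5] flags=0000 HI?F → skip

VAL = 0x52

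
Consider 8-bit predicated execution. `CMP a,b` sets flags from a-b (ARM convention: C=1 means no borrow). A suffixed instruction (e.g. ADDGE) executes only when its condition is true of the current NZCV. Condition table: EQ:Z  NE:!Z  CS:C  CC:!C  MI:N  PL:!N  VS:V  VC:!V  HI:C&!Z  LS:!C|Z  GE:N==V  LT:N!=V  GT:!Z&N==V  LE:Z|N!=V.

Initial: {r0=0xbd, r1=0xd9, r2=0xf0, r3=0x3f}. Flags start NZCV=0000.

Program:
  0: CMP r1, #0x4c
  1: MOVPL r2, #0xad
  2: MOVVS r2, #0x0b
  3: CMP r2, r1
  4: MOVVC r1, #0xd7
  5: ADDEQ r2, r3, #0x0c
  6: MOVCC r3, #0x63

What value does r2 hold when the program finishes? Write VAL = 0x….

VAL = 0xf0

0: ✓ CMP  NZCV=1010
1: · MOVPL
2: · MOVVS
3: ✓ CMP  NZCV=0010
4: ✓ MOVVC  r1←0xd7
5: · ADDEQ
6: · MOVCC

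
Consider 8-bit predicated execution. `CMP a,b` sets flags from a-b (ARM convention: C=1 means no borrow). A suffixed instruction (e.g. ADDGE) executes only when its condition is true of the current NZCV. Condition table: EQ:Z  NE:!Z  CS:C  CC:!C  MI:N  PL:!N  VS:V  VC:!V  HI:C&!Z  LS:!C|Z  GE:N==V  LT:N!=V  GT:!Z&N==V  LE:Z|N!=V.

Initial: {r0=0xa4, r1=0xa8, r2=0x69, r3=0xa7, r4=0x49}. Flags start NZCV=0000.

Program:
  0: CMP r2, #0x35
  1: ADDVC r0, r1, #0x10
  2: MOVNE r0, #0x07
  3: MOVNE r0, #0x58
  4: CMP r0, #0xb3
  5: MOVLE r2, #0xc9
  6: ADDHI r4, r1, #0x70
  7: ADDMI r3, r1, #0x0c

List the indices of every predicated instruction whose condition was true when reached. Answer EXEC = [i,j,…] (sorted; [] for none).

0: ✓ CMP  NZCV=0010
1: ✓ ADDVC  r0←0xb8
2: ✓ MOVNE  r0←0x07
3: ✓ MOVNE  r0←0x58
4: ✓ CMP  NZCV=1001
5: · MOVLE
6: · ADDHI
7: ✓ ADDMI  r3←0xb4

EXEC = [1,2,3,7]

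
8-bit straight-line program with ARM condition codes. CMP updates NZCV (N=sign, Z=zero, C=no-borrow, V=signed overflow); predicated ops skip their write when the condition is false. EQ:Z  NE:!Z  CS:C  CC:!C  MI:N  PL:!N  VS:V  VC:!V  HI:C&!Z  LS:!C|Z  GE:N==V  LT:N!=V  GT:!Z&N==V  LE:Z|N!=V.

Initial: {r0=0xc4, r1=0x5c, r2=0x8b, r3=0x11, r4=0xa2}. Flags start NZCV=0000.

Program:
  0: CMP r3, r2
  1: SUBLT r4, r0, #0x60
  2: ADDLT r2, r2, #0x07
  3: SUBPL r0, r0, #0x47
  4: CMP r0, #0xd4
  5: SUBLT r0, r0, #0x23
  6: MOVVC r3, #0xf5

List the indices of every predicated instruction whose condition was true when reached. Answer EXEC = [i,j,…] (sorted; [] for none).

EXEC = [5,6]

[0] flags=1001 → (cmp)
[1] flags=1001 LT?F → skip
[2] flags=1001 LT?F → skip
[3] flags=1001 PL?F → skip
[4] flags=1000 → (cmp)
[5] flags=1000 LT?T → r0=0xa1
[6] flags=1000 VC?T → r3=0xf5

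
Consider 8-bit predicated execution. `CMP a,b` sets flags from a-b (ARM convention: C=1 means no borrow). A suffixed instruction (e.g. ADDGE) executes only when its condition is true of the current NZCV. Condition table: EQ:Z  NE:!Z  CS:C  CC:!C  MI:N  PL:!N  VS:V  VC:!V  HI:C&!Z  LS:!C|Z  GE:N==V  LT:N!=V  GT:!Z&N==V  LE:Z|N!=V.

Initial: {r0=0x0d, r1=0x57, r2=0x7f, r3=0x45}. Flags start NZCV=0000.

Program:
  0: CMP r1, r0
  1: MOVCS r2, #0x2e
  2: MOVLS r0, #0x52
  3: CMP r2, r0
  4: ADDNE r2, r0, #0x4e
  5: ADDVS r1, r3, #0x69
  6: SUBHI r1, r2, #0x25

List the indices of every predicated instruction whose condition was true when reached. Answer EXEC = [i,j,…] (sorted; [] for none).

0: ✓ CMP  NZCV=0010
1: ✓ MOVCS  r2←0x2e
2: · MOVLS
3: ✓ CMP  NZCV=0010
4: ✓ ADDNE  r2←0x5b
5: · ADDVS
6: ✓ SUBHI  r1←0x36

EXEC = [1,4,6]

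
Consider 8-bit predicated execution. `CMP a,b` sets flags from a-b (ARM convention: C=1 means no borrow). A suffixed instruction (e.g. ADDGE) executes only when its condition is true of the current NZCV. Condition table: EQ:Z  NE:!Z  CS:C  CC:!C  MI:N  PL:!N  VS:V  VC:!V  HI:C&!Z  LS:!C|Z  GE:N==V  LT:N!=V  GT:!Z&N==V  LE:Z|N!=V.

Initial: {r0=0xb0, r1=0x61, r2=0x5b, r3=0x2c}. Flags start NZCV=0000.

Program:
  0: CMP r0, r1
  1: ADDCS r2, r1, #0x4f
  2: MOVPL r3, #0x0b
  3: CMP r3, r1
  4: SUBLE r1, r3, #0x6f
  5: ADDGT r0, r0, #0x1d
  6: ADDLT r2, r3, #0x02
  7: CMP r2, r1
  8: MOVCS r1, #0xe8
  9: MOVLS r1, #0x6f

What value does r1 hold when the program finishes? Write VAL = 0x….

VAL = 0x6f

0: ✓ CMP  NZCV=0011
1: ✓ ADDCS  r2←0xb0
2: ✓ MOVPL  r3←0x0b
3: ✓ CMP  NZCV=1000
4: ✓ SUBLE  r1←0x9c
5: · ADDGT
6: ✓ ADDLT  r2←0x0d
7: ✓ CMP  NZCV=0000
8: · MOVCS
9: ✓ MOVLS  r1←0x6f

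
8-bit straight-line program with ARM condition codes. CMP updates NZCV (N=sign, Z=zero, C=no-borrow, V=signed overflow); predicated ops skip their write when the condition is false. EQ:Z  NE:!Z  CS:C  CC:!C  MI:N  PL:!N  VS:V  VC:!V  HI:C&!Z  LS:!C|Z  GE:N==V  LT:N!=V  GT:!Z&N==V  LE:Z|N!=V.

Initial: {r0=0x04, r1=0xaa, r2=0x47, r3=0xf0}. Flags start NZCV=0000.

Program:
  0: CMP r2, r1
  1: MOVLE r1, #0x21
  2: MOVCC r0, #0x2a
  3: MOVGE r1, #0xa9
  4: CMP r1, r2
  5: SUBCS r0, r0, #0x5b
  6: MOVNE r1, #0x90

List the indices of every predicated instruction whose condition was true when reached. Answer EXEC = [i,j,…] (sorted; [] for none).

EXEC = [2,3,5,6]

0: ✓ CMP  NZCV=1001
1: · MOVLE
2: ✓ MOVCC  r0←0x2a
3: ✓ MOVGE  r1←0xa9
4: ✓ CMP  NZCV=0011
5: ✓ SUBCS  r0←0xcf
6: ✓ MOVNE  r1←0x90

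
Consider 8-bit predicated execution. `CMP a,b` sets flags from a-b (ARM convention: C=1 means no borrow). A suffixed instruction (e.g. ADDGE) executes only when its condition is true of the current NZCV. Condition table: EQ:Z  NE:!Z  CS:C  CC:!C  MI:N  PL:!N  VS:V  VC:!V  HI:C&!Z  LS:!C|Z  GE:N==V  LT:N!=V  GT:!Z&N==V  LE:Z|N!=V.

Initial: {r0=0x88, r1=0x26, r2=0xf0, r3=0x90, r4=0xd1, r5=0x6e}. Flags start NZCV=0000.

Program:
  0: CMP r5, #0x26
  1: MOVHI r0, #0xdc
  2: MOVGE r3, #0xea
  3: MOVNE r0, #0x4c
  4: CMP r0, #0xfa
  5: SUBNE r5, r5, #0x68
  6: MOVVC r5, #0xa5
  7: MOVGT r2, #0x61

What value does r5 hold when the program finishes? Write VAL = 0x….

VAL = 0xa5

[0] flags=0010 → (cmp)
[1] flags=0010 HI?T → r0=0xdc
[2] flags=0010 GE?T → r3=0xea
[3] flags=0010 NE?T → r0=0x4c
[4] flags=0000 → (cmp)
[5] flags=0000 NE?T → r5=0x06
[6] flags=0000 VC?T → r5=0xa5
[7] flags=0000 GT?T → r2=0x61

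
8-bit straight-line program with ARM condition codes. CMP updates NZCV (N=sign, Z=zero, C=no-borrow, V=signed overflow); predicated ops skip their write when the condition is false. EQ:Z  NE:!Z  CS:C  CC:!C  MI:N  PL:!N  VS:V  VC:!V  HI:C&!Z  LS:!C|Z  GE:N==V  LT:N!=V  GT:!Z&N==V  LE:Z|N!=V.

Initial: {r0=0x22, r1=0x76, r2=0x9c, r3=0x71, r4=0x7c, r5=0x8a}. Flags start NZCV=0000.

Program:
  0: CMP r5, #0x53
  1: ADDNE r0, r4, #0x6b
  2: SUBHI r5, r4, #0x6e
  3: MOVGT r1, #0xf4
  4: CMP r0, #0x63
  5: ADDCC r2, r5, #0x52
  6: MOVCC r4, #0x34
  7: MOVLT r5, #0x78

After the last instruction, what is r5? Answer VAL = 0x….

[0] flags=0011 → (cmp)
[1] flags=0011 NE?T → r0=0xe7
[2] flags=0011 HI?T → r5=0x0e
[3] flags=0011 GT?F → skip
[4] flags=1010 → (cmp)
[5] flags=1010 CC?F → skip
[6] flags=1010 CC?F → skip
[7] flags=1010 LT?T → r5=0x78

VAL = 0x78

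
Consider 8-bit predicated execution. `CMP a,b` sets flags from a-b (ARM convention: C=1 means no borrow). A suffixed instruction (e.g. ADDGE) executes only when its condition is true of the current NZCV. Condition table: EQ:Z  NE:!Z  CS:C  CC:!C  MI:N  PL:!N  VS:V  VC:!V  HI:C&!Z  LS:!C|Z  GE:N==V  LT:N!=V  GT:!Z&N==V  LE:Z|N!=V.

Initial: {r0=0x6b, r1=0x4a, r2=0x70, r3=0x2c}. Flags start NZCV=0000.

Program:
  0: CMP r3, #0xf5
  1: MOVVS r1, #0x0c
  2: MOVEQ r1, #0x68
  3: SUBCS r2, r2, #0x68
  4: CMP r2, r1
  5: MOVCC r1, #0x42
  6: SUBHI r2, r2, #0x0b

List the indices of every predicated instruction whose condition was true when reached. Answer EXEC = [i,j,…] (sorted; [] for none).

EXEC = [6]

[0] flags=0000 → (cmp)
[1] flags=0000 VS?F → skip
[2] flags=0000 EQ?F → skip
[3] flags=0000 CS?F → skip
[4] flags=0010 → (cmp)
[5] flags=0010 CC?F → skip
[6] flags=0010 HI?T → r2=0x65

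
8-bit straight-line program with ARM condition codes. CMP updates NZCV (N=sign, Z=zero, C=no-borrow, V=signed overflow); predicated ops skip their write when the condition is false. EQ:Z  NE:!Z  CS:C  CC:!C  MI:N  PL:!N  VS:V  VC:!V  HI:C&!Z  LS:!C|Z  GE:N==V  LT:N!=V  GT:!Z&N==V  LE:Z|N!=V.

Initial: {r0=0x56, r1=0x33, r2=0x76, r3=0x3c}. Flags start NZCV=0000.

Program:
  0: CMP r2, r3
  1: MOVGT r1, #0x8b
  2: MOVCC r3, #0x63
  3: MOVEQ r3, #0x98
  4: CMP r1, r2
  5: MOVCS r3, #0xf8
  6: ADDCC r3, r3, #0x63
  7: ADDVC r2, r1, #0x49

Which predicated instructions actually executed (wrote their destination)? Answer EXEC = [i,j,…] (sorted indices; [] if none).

0: ✓ CMP  NZCV=0010
1: ✓ MOVGT  r1←0x8b
2: · MOVCC
3: · MOVEQ
4: ✓ CMP  NZCV=0011
5: ✓ MOVCS  r3←0xf8
6: · ADDCC
7: · ADDVC

EXEC = [1,5]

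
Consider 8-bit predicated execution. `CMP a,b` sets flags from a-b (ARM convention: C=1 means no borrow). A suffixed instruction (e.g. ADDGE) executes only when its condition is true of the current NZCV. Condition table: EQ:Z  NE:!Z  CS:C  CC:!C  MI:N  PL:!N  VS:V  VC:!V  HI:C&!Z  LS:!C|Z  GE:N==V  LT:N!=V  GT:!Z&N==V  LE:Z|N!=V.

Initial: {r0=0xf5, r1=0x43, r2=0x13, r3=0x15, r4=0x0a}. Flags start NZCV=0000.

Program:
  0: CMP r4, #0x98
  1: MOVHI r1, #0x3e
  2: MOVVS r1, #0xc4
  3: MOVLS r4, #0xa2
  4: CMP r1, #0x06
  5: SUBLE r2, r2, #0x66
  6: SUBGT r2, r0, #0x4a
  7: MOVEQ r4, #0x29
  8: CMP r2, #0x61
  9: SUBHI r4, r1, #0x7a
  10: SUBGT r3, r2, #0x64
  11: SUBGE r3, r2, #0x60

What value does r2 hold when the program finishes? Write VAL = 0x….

[0] flags=0000 → (cmp)
[1] flags=0000 HI?F → skip
[2] flags=0000 VS?F → skip
[3] flags=0000 LS?T → r4=0xa2
[4] flags=0010 → (cmp)
[5] flags=0010 LE?F → skip
[6] flags=0010 GT?T → r2=0xab
[7] flags=0010 EQ?F → skip
[8] flags=0011 → (cmp)
[9] flags=0011 HI?T → r4=0xc9
[10] flags=0011 GT?F → skip
[11] flags=0011 GE?F → skip

VAL = 0xab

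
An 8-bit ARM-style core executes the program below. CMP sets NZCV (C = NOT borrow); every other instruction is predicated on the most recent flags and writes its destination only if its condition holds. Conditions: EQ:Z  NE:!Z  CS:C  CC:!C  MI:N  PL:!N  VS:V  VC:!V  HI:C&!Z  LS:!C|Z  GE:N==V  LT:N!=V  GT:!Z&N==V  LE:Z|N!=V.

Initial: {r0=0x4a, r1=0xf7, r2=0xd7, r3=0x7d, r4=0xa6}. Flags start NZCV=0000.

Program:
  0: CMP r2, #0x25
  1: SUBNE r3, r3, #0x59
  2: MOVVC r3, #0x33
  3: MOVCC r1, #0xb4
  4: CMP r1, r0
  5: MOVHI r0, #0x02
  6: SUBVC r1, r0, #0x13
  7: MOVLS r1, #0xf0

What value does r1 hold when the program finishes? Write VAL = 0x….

VAL = 0xef

[0] flags=1010 → (cmp)
[1] flags=1010 NE?T → r3=0x24
[2] flags=1010 VC?T → r3=0x33
[3] flags=1010 CC?F → skip
[4] flags=1010 → (cmp)
[5] flags=1010 HI?T → r0=0x02
[6] flags=1010 VC?T → r1=0xef
[7] flags=1010 LS?F → skip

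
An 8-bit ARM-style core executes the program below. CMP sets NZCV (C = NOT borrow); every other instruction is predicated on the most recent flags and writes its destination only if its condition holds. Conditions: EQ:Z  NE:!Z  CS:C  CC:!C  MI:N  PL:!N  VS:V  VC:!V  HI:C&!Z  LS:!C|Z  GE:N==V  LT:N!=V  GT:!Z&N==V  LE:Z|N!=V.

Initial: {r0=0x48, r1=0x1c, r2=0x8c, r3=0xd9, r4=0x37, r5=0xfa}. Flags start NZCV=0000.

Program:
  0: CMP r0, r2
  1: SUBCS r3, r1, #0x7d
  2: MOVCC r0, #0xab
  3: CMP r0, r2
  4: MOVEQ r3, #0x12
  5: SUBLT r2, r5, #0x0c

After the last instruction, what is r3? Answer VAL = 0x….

[0] flags=1001 → (cmp)
[1] flags=1001 CS?F → skip
[2] flags=1001 CC?T → r0=0xab
[3] flags=0010 → (cmp)
[4] flags=0010 EQ?F → skip
[5] flags=0010 LT?F → skip

VAL = 0xd9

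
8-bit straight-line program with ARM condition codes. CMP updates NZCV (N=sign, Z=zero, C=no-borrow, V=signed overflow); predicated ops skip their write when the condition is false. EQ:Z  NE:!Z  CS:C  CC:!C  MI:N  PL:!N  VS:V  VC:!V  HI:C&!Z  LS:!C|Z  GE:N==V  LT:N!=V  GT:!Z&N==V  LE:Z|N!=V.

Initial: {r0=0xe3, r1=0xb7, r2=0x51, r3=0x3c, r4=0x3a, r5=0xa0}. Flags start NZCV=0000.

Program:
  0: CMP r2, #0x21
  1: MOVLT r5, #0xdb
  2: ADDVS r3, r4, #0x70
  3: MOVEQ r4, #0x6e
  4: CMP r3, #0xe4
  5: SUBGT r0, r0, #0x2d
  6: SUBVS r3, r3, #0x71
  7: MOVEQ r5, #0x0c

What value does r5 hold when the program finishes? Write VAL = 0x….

0: ✓ CMP  NZCV=0010
1: · MOVLT
2: · ADDVS
3: · MOVEQ
4: ✓ CMP  NZCV=0000
5: ✓ SUBGT  r0←0xb6
6: · SUBVS
7: · MOVEQ

VAL = 0xa0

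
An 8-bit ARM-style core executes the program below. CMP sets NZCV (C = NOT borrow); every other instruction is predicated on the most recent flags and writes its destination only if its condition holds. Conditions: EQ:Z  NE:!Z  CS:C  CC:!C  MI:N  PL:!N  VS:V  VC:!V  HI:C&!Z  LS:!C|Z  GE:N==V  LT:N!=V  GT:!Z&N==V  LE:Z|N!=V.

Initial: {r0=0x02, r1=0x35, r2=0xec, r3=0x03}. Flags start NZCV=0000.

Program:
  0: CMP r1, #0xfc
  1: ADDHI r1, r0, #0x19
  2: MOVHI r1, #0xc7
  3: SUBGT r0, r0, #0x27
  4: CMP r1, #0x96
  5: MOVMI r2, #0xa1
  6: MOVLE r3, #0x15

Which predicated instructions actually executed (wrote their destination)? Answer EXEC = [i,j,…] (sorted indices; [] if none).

[0] flags=0000 → (cmp)
[1] flags=0000 HI?F → skip
[2] flags=0000 HI?F → skip
[3] flags=0000 GT?T → r0=0xdb
[4] flags=1001 → (cmp)
[5] flags=1001 MI?T → r2=0xa1
[6] flags=1001 LE?F → skip

EXEC = [3,5]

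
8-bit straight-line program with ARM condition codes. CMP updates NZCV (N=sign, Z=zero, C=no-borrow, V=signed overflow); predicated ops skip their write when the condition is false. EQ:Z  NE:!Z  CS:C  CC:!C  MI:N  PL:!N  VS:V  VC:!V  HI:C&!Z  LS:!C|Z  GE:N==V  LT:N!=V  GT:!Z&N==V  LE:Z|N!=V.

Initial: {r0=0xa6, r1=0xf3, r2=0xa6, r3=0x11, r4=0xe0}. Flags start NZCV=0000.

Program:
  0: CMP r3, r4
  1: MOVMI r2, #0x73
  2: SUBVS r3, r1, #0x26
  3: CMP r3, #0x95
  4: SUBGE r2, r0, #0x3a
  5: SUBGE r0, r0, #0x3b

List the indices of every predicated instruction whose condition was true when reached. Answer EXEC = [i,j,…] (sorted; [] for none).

0: ✓ CMP  NZCV=0000
1: · MOVMI
2: · SUBVS
3: ✓ CMP  NZCV=0000
4: ✓ SUBGE  r2←0x6c
5: ✓ SUBGE  r0←0x6b

EXEC = [4,5]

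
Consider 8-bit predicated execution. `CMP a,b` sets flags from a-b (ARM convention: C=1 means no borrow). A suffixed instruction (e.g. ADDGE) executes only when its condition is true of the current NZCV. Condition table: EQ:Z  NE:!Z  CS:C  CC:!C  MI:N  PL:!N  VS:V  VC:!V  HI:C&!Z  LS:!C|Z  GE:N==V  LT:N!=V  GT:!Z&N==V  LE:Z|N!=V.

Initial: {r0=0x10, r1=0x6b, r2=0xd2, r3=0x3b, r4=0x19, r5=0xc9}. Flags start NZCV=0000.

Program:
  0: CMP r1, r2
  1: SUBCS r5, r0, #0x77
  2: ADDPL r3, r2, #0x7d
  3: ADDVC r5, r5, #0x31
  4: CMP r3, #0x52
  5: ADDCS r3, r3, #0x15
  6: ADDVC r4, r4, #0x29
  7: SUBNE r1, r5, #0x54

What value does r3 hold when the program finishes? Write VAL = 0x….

VAL = 0x3b

0: ✓ CMP  NZCV=1001
1: · SUBCS
2: · ADDPL
3: · ADDVC
4: ✓ CMP  NZCV=1000
5: · ADDCS
6: ✓ ADDVC  r4←0x42
7: ✓ SUBNE  r1←0x75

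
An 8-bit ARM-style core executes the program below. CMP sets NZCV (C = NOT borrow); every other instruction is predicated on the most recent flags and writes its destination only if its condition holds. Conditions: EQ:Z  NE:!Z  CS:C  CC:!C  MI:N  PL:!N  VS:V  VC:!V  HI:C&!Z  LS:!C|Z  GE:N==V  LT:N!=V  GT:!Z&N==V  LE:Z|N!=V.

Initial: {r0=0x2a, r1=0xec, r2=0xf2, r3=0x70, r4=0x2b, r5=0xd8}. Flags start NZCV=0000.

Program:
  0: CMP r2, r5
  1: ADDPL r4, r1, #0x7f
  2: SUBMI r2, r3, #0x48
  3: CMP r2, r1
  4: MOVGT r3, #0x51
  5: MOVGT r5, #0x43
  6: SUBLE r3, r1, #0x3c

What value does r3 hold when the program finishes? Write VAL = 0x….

VAL = 0x51

0: ✓ CMP  NZCV=0010
1: ✓ ADDPL  r4←0x6b
2: · SUBMI
3: ✓ CMP  NZCV=0010
4: ✓ MOVGT  r3←0x51
5: ✓ MOVGT  r5←0x43
6: · SUBLE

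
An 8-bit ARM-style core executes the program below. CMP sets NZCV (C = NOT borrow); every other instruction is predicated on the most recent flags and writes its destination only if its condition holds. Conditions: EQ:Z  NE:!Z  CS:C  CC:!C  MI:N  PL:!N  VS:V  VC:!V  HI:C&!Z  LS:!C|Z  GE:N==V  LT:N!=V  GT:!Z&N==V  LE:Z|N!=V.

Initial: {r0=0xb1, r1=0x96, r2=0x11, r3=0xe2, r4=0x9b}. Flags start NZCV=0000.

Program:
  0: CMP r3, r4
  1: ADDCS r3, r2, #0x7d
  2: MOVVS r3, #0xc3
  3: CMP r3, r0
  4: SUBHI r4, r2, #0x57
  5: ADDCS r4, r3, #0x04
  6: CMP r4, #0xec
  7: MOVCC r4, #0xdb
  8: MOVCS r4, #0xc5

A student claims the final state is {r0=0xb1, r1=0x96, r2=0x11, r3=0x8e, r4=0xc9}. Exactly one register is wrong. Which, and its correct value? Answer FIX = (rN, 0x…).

FIX = (r4, 0xdb)

0: ✓ CMP  NZCV=0010
1: ✓ ADDCS  r3←0x8e
2: · MOVVS
3: ✓ CMP  NZCV=1000
4: · SUBHI
5: · ADDCS
6: ✓ CMP  NZCV=1000
7: ✓ MOVCC  r4←0xdb
8: · MOVCS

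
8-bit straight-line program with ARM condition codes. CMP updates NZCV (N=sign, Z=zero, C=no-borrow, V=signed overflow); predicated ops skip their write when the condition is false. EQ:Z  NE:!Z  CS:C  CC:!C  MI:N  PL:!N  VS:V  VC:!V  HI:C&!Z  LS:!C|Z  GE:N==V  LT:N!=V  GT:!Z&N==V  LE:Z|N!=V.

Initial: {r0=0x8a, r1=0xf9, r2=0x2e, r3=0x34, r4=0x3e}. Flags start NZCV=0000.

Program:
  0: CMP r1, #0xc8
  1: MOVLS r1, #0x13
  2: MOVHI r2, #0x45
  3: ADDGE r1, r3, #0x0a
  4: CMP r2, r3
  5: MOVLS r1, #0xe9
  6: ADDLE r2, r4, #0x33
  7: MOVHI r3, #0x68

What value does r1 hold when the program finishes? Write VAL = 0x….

0: ✓ CMP  NZCV=0010
1: · MOVLS
2: ✓ MOVHI  r2←0x45
3: ✓ ADDGE  r1←0x3e
4: ✓ CMP  NZCV=0010
5: · MOVLS
6: · ADDLE
7: ✓ MOVHI  r3←0x68

VAL = 0x3e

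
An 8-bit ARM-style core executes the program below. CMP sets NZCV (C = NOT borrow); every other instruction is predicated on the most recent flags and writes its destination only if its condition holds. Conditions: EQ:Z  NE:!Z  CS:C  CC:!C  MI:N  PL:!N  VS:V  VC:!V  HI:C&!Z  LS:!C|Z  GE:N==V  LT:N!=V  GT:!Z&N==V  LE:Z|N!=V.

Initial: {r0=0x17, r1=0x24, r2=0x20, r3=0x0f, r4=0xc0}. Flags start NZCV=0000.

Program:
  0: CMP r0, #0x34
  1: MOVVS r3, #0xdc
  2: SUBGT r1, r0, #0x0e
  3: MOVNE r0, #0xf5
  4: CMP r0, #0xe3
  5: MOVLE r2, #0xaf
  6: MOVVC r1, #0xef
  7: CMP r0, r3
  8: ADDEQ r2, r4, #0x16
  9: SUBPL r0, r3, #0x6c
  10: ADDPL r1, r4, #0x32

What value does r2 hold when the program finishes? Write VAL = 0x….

VAL = 0x20

0: ✓ CMP  NZCV=1000
1: · MOVVS
2: · SUBGT
3: ✓ MOVNE  r0←0xf5
4: ✓ CMP  NZCV=0010
5: · MOVLE
6: ✓ MOVVC  r1←0xef
7: ✓ CMP  NZCV=1010
8: · ADDEQ
9: · SUBPL
10: · ADDPL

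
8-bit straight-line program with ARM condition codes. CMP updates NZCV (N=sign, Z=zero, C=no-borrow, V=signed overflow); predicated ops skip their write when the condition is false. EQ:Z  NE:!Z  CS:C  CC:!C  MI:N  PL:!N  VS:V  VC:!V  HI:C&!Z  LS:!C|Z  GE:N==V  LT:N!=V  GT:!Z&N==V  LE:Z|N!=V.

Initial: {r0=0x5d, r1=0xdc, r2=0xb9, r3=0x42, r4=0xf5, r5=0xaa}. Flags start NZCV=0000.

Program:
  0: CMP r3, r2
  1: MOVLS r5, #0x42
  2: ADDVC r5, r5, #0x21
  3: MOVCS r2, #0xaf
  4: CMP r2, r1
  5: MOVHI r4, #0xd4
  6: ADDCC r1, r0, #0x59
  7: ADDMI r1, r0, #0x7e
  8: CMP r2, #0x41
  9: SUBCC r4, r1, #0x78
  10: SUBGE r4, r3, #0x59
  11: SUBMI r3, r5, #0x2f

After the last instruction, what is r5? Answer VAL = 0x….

VAL = 0x42

0: ✓ CMP  NZCV=1001
1: ✓ MOVLS  r5←0x42
2: · ADDVC
3: · MOVCS
4: ✓ CMP  NZCV=1000
5: · MOVHI
6: ✓ ADDCC  r1←0xb6
7: ✓ ADDMI  r1←0xdb
8: ✓ CMP  NZCV=0011
9: · SUBCC
10: · SUBGE
11: · SUBMI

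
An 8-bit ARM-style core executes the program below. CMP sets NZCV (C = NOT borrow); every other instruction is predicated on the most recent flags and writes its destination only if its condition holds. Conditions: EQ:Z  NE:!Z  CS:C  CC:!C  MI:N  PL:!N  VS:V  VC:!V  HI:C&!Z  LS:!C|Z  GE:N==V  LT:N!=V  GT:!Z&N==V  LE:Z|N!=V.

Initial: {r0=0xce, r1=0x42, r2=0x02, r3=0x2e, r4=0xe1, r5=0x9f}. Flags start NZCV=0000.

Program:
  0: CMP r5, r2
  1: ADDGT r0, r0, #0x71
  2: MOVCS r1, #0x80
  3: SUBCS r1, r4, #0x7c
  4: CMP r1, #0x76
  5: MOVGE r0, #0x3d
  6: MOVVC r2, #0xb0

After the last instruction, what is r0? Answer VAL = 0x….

VAL = 0xce

[0] flags=1010 → (cmp)
[1] flags=1010 GT?F → skip
[2] flags=1010 CS?T → r1=0x80
[3] flags=1010 CS?T → r1=0x65
[4] flags=1000 → (cmp)
[5] flags=1000 GE?F → skip
[6] flags=1000 VC?T → r2=0xb0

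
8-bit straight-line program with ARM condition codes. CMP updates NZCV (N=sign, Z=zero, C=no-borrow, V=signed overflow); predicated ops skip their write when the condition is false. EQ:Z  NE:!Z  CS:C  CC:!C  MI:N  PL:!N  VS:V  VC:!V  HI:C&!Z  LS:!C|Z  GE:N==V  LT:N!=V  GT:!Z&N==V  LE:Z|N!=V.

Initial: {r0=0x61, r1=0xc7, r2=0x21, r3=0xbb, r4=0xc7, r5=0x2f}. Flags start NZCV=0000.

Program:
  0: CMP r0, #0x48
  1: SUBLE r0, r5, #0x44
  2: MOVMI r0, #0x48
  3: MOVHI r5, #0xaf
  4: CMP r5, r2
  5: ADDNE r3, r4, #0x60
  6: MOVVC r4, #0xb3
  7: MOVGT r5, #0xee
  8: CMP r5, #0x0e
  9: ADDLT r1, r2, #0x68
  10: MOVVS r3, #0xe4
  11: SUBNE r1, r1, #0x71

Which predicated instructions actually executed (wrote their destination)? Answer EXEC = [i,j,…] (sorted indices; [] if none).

EXEC = [3,5,6,9,11]

0: ✓ CMP  NZCV=0010
1: · SUBLE
2: · MOVMI
3: ✓ MOVHI  r5←0xaf
4: ✓ CMP  NZCV=1010
5: ✓ ADDNE  r3←0x27
6: ✓ MOVVC  r4←0xb3
7: · MOVGT
8: ✓ CMP  NZCV=1010
9: ✓ ADDLT  r1←0x89
10: · MOVVS
11: ✓ SUBNE  r1←0x18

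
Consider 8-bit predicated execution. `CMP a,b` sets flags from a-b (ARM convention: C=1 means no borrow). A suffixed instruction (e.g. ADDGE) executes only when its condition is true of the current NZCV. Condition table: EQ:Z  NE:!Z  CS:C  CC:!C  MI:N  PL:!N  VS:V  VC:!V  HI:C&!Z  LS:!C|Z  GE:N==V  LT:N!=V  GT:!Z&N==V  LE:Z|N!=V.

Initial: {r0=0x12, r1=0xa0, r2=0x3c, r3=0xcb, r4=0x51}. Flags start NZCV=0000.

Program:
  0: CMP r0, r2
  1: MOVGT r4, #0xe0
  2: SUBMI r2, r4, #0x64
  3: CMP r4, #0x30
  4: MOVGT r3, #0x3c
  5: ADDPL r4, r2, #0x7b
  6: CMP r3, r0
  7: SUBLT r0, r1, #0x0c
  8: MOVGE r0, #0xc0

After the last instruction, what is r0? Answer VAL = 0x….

0: ✓ CMP  NZCV=1000
1: · MOVGT
2: ✓ SUBMI  r2←0xed
3: ✓ CMP  NZCV=0010
4: ✓ MOVGT  r3←0x3c
5: ✓ ADDPL  r4←0x68
6: ✓ CMP  NZCV=0010
7: · SUBLT
8: ✓ MOVGE  r0←0xc0

VAL = 0xc0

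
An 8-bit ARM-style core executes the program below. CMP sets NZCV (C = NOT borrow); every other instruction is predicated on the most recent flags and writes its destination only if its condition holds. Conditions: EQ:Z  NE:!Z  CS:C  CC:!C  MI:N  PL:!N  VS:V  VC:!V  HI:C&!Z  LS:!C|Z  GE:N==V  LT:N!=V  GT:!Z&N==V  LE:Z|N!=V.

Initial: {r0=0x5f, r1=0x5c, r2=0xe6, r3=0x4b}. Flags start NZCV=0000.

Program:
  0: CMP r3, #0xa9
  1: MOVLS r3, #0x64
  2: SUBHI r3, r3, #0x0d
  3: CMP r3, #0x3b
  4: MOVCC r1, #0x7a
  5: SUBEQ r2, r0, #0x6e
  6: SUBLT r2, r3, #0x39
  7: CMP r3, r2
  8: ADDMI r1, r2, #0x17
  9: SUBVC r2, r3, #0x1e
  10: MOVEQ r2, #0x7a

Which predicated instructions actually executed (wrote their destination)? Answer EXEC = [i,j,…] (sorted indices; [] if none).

EXEC = [1,9]

0: ✓ CMP  NZCV=1001
1: ✓ MOVLS  r3←0x64
2: · SUBHI
3: ✓ CMP  NZCV=0010
4: · MOVCC
5: · SUBEQ
6: · SUBLT
7: ✓ CMP  NZCV=0000
8: · ADDMI
9: ✓ SUBVC  r2←0x46
10: · MOVEQ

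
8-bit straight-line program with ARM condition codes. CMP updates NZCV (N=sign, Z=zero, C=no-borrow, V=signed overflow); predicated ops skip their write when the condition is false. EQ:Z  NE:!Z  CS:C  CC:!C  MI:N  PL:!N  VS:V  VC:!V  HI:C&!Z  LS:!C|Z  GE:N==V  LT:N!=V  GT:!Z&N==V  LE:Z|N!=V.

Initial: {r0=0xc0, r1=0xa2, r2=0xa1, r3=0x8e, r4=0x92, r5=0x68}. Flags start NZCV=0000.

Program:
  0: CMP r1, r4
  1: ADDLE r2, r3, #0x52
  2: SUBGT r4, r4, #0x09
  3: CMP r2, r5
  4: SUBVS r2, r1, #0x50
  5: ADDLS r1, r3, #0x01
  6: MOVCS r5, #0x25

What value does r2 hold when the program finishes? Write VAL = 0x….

0: ✓ CMP  NZCV=0010
1: · ADDLE
2: ✓ SUBGT  r4←0x89
3: ✓ CMP  NZCV=0011
4: ✓ SUBVS  r2←0x52
5: · ADDLS
6: ✓ MOVCS  r5←0x25

VAL = 0x52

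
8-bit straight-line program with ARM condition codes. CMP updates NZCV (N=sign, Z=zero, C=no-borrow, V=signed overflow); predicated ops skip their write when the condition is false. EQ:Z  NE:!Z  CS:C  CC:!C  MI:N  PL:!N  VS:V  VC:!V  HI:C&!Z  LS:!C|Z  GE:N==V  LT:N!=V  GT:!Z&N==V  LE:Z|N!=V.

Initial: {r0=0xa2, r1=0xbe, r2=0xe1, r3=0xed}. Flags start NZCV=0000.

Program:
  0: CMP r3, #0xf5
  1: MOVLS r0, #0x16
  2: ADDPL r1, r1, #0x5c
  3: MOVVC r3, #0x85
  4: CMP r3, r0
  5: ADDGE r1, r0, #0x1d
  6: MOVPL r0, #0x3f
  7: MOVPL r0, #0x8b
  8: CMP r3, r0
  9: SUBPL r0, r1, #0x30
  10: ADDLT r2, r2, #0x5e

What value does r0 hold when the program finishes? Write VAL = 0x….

VAL = 0x8b

[0] flags=1000 → (cmp)
[1] flags=1000 LS?T → r0=0x16
[2] flags=1000 PL?F → skip
[3] flags=1000 VC?T → r3=0x85
[4] flags=0011 → (cmp)
[5] flags=0011 GE?F → skip
[6] flags=0011 PL?T → r0=0x3f
[7] flags=0011 PL?T → r0=0x8b
[8] flags=1000 → (cmp)
[9] flags=1000 PL?F → skip
[10] flags=1000 LT?T → r2=0x3f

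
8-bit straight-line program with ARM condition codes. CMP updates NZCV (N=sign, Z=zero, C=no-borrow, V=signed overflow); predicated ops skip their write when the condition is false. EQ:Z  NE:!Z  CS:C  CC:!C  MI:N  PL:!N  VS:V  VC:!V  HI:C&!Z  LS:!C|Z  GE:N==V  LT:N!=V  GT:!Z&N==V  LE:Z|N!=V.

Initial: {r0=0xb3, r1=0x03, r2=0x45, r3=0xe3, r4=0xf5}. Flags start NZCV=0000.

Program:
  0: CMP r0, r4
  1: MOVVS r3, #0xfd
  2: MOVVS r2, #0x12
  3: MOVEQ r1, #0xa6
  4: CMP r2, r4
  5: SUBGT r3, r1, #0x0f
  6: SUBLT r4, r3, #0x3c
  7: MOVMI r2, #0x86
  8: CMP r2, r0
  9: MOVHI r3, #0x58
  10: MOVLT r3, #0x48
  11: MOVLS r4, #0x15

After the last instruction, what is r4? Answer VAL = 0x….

VAL = 0x15

[0] flags=1000 → (cmp)
[1] flags=1000 VS?F → skip
[2] flags=1000 VS?F → skip
[3] flags=1000 EQ?F → skip
[4] flags=0000 → (cmp)
[5] flags=0000 GT?T → r3=0xf4
[6] flags=0000 LT?F → skip
[7] flags=0000 MI?F → skip
[8] flags=1001 → (cmp)
[9] flags=1001 HI?F → skip
[10] flags=1001 LT?F → skip
[11] flags=1001 LS?T → r4=0x15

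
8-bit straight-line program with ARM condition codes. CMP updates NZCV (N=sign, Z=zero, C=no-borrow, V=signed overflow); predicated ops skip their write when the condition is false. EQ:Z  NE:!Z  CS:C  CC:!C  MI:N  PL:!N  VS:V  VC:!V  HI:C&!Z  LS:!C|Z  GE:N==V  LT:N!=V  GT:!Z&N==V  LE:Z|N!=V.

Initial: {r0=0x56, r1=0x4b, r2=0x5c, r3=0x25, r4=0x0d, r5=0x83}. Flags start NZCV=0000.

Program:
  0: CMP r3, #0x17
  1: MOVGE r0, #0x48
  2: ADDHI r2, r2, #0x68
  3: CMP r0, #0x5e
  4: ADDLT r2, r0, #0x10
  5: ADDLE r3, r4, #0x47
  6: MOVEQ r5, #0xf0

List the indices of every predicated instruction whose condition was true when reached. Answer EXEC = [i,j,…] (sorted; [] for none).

[0] flags=0010 → (cmp)
[1] flags=0010 GE?T → r0=0x48
[2] flags=0010 HI?T → r2=0xc4
[3] flags=1000 → (cmp)
[4] flags=1000 LT?T → r2=0x58
[5] flags=1000 LE?T → r3=0x54
[6] flags=1000 EQ?F → skip

EXEC = [1,2,4,5]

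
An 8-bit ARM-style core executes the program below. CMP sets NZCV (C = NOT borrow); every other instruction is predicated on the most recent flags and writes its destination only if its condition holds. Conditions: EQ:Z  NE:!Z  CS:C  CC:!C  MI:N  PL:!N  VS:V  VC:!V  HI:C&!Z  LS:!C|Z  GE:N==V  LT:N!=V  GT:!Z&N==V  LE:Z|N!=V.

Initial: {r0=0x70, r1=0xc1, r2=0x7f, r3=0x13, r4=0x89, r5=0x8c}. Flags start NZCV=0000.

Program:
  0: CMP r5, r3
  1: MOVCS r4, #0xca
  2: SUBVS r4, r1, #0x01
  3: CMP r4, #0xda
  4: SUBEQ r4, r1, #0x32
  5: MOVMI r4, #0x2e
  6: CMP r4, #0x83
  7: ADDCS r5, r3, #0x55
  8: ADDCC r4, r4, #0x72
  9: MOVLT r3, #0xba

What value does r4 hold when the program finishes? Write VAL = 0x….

VAL = 0xa0

0: ✓ CMP  NZCV=0011
1: ✓ MOVCS  r4←0xca
2: ✓ SUBVS  r4←0xc0
3: ✓ CMP  NZCV=1000
4: · SUBEQ
5: ✓ MOVMI  r4←0x2e
6: ✓ CMP  NZCV=1001
7: · ADDCS
8: ✓ ADDCC  r4←0xa0
9: · MOVLT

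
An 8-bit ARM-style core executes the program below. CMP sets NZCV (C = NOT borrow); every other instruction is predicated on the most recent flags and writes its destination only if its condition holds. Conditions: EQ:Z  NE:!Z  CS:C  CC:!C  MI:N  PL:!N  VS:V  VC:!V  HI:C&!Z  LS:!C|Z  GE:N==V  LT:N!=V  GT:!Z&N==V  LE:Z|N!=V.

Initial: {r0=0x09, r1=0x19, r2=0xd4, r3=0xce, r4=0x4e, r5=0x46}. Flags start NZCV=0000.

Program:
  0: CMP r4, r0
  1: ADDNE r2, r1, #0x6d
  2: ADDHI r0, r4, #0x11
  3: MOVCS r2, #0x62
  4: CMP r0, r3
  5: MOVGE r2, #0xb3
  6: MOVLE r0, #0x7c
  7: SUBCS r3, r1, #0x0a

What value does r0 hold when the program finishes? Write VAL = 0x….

VAL = 0x5f

0: ✓ CMP  NZCV=0010
1: ✓ ADDNE  r2←0x86
2: ✓ ADDHI  r0←0x5f
3: ✓ MOVCS  r2←0x62
4: ✓ CMP  NZCV=1001
5: ✓ MOVGE  r2←0xb3
6: · MOVLE
7: · SUBCS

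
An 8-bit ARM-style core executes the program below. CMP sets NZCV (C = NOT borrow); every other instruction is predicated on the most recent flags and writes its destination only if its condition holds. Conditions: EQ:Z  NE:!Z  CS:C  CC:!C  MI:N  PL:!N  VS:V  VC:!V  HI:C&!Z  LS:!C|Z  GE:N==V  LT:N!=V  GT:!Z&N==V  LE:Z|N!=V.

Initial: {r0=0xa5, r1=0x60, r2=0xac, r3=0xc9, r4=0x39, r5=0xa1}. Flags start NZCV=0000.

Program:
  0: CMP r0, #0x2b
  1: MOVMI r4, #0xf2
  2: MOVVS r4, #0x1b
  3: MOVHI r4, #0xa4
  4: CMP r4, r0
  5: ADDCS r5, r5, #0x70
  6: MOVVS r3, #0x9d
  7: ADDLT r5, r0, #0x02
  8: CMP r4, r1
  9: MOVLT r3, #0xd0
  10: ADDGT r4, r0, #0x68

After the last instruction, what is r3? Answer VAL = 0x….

VAL = 0xd0

[0] flags=0011 → (cmp)
[1] flags=0011 MI?F → skip
[2] flags=0011 VS?T → r4=0x1b
[3] flags=0011 HI?T → r4=0xa4
[4] flags=1000 → (cmp)
[5] flags=1000 CS?F → skip
[6] flags=1000 VS?F → skip
[7] flags=1000 LT?T → r5=0xa7
[8] flags=0011 → (cmp)
[9] flags=0011 LT?T → r3=0xd0
[10] flags=0011 GT?F → skip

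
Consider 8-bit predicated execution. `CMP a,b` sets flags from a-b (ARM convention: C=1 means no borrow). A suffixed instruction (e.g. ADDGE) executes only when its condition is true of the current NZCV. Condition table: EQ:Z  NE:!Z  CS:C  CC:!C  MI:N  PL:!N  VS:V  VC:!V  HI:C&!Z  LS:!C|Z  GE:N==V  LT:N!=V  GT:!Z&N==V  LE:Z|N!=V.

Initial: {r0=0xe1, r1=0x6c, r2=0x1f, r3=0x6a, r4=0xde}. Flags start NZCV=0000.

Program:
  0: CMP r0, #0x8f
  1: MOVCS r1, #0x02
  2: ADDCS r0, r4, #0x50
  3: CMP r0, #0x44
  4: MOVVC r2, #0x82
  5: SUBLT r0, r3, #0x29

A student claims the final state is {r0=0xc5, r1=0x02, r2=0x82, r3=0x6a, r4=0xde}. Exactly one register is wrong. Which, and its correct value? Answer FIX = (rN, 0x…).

0: ✓ CMP  NZCV=0010
1: ✓ MOVCS  r1←0x02
2: ✓ ADDCS  r0←0x2e
3: ✓ CMP  NZCV=1000
4: ✓ MOVVC  r2←0x82
5: ✓ SUBLT  r0←0x41

FIX = (r0, 0x41)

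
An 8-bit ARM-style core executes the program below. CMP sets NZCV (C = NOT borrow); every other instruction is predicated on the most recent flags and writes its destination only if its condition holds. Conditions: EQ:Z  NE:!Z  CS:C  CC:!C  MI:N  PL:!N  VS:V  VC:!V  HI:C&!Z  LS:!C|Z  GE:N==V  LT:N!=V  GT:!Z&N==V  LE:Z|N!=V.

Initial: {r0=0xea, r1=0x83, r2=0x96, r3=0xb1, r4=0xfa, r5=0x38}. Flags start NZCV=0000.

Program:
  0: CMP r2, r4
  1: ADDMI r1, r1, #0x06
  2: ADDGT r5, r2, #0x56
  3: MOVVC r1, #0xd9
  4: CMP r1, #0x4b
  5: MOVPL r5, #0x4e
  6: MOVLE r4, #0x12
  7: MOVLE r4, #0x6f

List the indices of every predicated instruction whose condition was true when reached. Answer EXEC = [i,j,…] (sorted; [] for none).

EXEC = [1,3,6,7]

[0] flags=1000 → (cmp)
[1] flags=1000 MI?T → r1=0x89
[2] flags=1000 GT?F → skip
[3] flags=1000 VC?T → r1=0xd9
[4] flags=1010 → (cmp)
[5] flags=1010 PL?F → skip
[6] flags=1010 LE?T → r4=0x12
[7] flags=1010 LE?T → r4=0x6f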